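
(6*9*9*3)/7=1458/7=208.29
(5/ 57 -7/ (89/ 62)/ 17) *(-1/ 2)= 17173/ 172482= 0.10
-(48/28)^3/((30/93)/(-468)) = 12534912/1715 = 7308.99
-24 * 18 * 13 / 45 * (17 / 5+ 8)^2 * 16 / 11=-32438016 / 1375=-23591.28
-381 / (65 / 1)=-381 / 65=-5.86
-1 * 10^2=-100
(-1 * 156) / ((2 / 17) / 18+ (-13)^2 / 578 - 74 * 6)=0.35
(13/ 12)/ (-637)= -0.00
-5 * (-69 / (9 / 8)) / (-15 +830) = 184 / 489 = 0.38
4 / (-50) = -2 / 25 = -0.08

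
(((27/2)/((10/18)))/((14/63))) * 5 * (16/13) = 8748/13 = 672.92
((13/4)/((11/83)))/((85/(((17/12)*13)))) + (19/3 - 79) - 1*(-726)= 579609/880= 658.65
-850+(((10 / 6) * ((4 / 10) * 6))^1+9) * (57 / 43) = -35809 / 43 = -832.77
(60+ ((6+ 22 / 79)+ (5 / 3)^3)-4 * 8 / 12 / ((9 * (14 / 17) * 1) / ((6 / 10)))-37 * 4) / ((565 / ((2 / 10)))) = -5771411 / 210900375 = -0.03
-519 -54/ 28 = -7293/ 14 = -520.93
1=1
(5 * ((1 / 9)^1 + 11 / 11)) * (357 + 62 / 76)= 339925 / 171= 1987.87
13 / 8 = 1.62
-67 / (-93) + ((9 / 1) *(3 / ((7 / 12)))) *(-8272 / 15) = -83081623 / 3255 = -25524.31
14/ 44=7/ 22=0.32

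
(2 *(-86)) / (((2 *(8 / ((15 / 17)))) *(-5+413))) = -215 / 9248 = -0.02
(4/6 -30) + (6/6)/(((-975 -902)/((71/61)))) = -10075949/343491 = -29.33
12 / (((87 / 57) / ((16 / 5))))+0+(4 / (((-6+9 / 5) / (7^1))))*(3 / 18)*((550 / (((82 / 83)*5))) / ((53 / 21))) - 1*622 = -610502048 / 945255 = -645.86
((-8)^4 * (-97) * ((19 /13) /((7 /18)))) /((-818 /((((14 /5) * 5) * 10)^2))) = 190232985600 /5317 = 35778255.71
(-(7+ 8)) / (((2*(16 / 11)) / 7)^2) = -86.85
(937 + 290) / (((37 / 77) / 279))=712422.73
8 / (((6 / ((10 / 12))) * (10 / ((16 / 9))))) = 16 / 81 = 0.20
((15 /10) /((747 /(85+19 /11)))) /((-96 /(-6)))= 159 /14608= 0.01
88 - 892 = -804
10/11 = 0.91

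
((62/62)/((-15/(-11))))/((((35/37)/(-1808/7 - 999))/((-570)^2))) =-15517254324/49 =-316678659.67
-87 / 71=-1.23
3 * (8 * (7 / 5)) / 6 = 28 / 5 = 5.60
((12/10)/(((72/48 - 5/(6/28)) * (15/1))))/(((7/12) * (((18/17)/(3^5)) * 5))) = -33048/114625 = -0.29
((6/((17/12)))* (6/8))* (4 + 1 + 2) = 22.24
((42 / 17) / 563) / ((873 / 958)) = 13412 / 2785161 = 0.00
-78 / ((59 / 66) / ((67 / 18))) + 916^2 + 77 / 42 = 296911501 / 354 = 838733.05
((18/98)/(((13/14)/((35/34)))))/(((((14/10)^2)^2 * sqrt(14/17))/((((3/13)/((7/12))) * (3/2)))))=759375 * sqrt(238)/338005577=0.03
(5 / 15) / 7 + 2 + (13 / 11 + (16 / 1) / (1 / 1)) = 4442 / 231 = 19.23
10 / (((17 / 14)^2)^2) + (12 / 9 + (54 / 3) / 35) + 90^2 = 71091150374 / 8769705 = 8106.45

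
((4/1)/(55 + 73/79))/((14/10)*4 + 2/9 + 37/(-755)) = 1073610/86656861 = 0.01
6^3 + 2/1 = 218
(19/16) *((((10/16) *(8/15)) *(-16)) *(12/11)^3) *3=-32832/1331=-24.67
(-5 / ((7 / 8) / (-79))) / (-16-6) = -1580 / 77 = -20.52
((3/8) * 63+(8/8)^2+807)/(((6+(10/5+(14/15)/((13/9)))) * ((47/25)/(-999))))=-10800313875/211312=-51110.75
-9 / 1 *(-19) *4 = 684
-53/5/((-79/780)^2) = -6449040/6241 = -1033.33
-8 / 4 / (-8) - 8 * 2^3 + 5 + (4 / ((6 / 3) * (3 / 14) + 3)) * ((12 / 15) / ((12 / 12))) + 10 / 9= -10207 / 180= -56.71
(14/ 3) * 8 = 112/ 3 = 37.33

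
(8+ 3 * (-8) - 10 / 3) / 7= -58 / 21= -2.76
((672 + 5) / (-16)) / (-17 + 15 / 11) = 7447 / 2752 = 2.71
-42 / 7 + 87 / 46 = -189 / 46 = -4.11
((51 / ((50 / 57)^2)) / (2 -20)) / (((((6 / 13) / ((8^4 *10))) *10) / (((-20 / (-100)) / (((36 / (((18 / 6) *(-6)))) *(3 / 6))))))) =20423936 / 3125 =6535.66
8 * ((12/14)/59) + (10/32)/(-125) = 18787/165200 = 0.11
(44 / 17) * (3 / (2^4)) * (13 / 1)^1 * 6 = 1287 / 34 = 37.85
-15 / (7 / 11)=-165 / 7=-23.57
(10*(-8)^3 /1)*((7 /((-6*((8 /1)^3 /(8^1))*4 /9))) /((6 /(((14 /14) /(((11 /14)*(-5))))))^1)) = -98 /11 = -8.91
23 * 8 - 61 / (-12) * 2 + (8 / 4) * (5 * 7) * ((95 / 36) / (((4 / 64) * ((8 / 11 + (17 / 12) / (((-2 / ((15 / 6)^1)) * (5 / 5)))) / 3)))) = -1444615 / 174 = -8302.39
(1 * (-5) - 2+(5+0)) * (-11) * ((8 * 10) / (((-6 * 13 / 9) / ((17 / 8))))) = -5610 / 13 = -431.54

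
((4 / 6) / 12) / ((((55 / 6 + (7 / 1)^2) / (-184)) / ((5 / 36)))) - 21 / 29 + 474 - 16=124951733 / 273267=457.25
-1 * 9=-9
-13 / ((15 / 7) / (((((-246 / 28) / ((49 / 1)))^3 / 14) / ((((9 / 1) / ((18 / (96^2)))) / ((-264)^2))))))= 975714597 / 25826308480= 0.04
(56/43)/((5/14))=784/215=3.65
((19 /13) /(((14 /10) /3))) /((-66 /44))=-190 /91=-2.09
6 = 6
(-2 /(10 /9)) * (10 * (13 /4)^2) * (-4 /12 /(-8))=-507 /64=-7.92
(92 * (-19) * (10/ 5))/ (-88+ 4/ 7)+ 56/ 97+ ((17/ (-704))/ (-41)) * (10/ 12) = 34753484687/ 856741248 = 40.56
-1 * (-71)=71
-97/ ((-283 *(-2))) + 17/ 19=7779/ 10754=0.72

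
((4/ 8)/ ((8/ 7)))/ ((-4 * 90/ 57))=-133/ 1920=-0.07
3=3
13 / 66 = 0.20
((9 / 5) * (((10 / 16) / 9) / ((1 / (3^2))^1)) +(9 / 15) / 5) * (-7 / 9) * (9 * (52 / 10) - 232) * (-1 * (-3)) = 269003 / 500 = 538.01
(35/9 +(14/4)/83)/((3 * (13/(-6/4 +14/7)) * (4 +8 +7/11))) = 64603/16197948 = 0.00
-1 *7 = -7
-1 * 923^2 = -851929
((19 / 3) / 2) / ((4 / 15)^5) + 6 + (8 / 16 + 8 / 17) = 82002063 / 34816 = 2355.30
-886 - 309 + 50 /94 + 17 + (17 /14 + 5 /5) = -773317 /658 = -1175.25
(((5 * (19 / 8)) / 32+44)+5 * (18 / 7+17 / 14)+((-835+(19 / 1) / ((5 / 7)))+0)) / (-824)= 6676099 / 7383040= 0.90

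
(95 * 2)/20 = 19/2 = 9.50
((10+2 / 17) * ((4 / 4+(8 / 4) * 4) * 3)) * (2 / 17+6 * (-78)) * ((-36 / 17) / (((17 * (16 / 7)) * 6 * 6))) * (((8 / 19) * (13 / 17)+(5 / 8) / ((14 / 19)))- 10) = -1474889328819 / 863273056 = -1708.49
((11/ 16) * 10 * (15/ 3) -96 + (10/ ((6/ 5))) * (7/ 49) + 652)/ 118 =99383/ 19824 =5.01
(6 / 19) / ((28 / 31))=93 / 266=0.35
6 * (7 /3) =14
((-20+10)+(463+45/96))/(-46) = -14511/1472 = -9.86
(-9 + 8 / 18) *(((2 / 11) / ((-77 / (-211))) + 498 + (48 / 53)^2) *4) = -4751959760 / 278091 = -17087.79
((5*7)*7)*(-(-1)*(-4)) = -980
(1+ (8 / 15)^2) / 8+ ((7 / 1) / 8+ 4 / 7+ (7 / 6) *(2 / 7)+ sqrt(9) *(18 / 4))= 48637 / 3150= 15.44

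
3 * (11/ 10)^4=43923/ 10000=4.39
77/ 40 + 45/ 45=117/ 40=2.92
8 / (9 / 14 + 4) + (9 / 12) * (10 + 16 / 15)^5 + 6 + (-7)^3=408556956247 / 3290625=124157.86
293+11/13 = 3820/13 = 293.85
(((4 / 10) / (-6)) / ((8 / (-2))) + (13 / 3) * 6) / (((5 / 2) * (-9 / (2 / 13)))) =-1561 / 8775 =-0.18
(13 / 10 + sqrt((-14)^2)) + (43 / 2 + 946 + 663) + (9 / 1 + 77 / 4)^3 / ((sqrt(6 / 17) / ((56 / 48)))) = 8229 / 5 + 10100279 * sqrt(102) / 2304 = 45920.03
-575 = -575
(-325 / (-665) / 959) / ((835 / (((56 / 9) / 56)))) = 13 / 191703141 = 0.00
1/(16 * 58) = 1/928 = 0.00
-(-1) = 1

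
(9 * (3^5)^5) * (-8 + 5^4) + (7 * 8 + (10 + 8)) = 4704993648237053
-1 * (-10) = 10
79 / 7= 11.29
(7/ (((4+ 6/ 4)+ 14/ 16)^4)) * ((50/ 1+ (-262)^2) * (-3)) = -656531456/ 751689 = -873.41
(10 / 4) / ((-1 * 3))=-5 / 6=-0.83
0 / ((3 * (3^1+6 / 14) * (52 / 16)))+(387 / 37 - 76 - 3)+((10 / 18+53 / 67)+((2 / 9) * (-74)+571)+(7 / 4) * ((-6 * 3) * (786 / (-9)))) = 72251086 / 22311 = 3238.36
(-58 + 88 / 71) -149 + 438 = 16489 / 71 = 232.24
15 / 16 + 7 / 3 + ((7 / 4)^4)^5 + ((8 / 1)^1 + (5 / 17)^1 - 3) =4069885861601119955 / 56075093016576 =72579.21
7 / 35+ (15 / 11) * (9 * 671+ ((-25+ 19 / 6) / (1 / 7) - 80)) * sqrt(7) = 1 / 5+ 15835 * sqrt(7) / 2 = 20947.94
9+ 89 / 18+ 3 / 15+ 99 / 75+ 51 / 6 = 5392 / 225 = 23.96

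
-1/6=-0.17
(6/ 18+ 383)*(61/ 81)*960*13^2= 3793712000/ 81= 46835950.62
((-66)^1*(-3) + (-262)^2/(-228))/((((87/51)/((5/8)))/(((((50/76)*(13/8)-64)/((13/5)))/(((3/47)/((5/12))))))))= 5966.51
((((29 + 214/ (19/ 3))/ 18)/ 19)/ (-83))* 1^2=-1193/ 539334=-0.00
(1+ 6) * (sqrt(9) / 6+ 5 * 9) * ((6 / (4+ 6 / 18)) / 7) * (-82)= -5166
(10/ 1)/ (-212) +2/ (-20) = -39/ 265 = -0.15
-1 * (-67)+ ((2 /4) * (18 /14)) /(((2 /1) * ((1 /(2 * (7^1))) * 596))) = 79873 /1192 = 67.01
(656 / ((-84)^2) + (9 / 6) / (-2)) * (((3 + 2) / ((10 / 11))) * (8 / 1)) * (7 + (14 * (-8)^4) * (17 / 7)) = -1775565979 / 441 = -4026226.71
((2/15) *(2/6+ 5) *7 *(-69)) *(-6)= 10304/5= 2060.80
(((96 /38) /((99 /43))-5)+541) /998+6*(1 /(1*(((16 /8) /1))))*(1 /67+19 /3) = 410507408 /20962491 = 19.58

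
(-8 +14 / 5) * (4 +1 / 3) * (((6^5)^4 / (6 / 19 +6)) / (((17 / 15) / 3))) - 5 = -2934981187760554409 / 85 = -34529190444241816.58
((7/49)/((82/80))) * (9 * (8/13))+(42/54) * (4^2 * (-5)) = -2063440/33579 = -61.45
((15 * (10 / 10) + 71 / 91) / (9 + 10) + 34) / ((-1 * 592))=-30111 / 511784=-0.06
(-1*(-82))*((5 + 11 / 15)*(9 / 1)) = 21156 / 5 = 4231.20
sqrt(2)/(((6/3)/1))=sqrt(2)/2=0.71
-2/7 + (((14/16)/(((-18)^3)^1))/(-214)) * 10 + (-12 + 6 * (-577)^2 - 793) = 69777769609397/34945344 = 1996768.71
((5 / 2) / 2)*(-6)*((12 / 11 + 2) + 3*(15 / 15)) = -1005 / 22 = -45.68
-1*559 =-559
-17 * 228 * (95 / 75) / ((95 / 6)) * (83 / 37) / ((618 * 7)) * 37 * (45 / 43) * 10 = -1930248 / 31003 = -62.26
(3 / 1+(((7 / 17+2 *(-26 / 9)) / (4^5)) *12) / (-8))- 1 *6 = -312523 / 104448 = -2.99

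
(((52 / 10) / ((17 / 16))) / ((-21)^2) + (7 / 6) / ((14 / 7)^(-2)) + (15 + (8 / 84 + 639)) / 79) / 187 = 38371094 / 553765905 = 0.07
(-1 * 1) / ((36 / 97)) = -97 / 36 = -2.69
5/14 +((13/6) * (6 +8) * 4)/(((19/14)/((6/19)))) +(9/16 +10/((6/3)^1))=1380847/40432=34.15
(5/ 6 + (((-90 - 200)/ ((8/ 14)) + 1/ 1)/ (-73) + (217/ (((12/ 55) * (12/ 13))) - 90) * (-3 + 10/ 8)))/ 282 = -72334861/ 11857536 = -6.10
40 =40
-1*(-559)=559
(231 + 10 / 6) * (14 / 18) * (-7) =-34202 / 27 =-1266.74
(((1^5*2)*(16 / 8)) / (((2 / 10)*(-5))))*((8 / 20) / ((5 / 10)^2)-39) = 149.60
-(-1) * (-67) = -67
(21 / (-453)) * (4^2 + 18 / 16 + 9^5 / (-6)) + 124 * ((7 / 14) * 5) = 765.43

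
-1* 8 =-8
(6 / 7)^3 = 216 / 343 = 0.63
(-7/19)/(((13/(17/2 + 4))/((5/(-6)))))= 0.30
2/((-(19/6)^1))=-12/19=-0.63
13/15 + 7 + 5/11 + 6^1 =2363/165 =14.32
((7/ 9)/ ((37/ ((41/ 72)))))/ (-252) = -41/ 863136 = -0.00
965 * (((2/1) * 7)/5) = 2702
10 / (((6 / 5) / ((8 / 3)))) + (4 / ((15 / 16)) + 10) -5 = 1417 / 45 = 31.49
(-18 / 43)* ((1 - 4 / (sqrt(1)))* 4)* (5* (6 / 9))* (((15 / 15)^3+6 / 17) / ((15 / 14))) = 15456 / 731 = 21.14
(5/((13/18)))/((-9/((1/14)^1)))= -5/91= -0.05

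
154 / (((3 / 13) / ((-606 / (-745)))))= 404404 / 745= 542.82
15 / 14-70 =-965 / 14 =-68.93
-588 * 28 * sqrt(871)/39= -5488 * sqrt(871)/13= -12458.90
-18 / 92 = -9 / 46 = -0.20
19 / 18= 1.06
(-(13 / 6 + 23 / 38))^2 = 24964 / 3249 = 7.68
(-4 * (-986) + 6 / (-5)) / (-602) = -9857 / 1505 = -6.55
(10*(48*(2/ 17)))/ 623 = 960/ 10591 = 0.09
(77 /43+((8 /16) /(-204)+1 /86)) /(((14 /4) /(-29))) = -130819 /8772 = -14.91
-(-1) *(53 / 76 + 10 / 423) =23179 / 32148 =0.72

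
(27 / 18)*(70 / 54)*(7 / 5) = 49 / 18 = 2.72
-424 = -424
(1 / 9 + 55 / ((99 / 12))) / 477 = 61 / 4293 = 0.01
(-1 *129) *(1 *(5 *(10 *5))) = -32250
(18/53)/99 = 2/583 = 0.00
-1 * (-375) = 375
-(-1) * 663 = 663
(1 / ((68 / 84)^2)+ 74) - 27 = 14024 / 289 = 48.53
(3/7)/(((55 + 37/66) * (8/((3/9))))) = 33/102676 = 0.00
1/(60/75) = 5/4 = 1.25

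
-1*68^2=-4624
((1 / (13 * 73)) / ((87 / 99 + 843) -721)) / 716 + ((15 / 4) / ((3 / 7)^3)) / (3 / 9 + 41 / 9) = 1181338143527 / 121233535280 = 9.74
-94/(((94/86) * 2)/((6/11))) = -258/11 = -23.45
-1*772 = -772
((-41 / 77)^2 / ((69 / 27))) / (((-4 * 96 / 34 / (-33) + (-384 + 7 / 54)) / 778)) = -10805192316 / 48011932199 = -0.23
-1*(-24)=24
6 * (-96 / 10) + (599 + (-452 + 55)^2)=790752 / 5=158150.40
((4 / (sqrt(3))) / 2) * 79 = 158 * sqrt(3) / 3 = 91.22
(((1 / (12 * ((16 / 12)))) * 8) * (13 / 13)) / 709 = 1 / 1418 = 0.00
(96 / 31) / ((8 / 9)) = 108 / 31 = 3.48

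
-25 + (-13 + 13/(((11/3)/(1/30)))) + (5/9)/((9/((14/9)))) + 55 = 1380407/80190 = 17.21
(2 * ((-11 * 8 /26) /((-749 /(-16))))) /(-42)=704 /204477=0.00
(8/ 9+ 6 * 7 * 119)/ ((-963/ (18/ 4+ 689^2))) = -21357900245/ 8667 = -2464278.33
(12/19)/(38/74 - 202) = -148/47215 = -0.00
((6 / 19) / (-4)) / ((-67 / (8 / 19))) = 0.00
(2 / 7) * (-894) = -1788 / 7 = -255.43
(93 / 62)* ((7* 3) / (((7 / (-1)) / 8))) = -36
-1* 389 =-389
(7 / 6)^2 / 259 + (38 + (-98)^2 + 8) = 12853807 / 1332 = 9650.01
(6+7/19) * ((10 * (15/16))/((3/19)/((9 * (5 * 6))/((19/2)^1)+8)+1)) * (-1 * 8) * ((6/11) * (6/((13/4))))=-16441920/34333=-478.90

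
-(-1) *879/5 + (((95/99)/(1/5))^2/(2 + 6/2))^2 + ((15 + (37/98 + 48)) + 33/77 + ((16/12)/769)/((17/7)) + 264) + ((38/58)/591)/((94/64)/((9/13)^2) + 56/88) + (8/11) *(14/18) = 194878825614291075933142301/370935824333757210775170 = 525.37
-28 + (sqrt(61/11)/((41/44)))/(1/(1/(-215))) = -28 - 4 * sqrt(671)/8815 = -28.01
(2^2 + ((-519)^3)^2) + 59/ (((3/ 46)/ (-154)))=19543581178953566.33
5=5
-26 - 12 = -38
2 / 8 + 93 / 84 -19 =-247 / 14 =-17.64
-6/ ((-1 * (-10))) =-3/ 5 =-0.60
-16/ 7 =-2.29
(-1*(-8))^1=8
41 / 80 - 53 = -4199 / 80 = -52.49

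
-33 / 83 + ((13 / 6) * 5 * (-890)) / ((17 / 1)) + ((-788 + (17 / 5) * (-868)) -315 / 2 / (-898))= -163703147593 / 38012340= -4306.58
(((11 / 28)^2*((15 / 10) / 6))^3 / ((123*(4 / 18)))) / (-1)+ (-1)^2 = 2528955000709 / 2528960315392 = 1.00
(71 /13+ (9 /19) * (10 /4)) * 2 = 3283 /247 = 13.29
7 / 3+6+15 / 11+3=419 / 33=12.70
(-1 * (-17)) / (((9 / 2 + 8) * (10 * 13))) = 17 / 1625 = 0.01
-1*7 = -7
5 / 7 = 0.71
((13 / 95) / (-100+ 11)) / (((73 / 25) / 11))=-715 / 123443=-0.01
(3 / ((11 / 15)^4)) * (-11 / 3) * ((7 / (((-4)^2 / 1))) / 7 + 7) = -268.62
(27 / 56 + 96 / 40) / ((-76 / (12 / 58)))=-0.01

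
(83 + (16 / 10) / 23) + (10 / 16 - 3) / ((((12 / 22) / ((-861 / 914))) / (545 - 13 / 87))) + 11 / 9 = 2319.10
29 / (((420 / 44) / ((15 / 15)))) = 319 / 105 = 3.04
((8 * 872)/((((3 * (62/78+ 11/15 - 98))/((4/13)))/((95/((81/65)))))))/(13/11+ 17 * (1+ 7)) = -2369224000/574842987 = -4.12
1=1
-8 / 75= -0.11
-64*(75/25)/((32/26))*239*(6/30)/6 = -6214/5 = -1242.80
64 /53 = 1.21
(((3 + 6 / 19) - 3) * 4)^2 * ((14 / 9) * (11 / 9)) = 9856 / 3249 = 3.03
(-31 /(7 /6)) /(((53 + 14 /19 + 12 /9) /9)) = -95418 /21973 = -4.34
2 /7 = 0.29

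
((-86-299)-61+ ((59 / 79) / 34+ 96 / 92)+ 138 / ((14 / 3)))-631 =-452495549 / 432446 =-1046.36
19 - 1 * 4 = 15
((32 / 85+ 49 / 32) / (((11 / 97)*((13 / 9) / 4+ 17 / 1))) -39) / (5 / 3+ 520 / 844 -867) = 112544236899 / 2558936050000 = 0.04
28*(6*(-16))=-2688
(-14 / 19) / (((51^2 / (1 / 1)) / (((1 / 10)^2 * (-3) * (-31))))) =-217 / 823650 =-0.00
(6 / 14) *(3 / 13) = 9 / 91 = 0.10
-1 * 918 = -918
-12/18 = -2/3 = -0.67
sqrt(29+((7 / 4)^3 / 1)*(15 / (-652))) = sqrt(196409621) / 2608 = 5.37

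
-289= -289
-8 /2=-4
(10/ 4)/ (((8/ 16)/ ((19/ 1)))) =95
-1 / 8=-0.12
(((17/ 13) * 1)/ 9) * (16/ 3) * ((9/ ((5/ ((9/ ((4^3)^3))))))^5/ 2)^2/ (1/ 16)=7654826400146955171/ 3039923405648278069863664452049868680884339689390080000000000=0.00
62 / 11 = 5.64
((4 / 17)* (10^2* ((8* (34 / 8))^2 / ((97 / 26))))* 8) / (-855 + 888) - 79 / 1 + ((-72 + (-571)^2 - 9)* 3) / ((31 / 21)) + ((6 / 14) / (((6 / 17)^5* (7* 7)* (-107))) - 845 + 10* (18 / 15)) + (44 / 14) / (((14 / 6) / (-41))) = 2086923240615807227 / 3146581668384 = 663235.05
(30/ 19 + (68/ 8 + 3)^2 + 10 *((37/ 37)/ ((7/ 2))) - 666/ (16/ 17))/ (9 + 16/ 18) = -57.74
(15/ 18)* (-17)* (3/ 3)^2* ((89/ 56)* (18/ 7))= -22695/ 392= -57.90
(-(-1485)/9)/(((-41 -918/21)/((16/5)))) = -3696/593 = -6.23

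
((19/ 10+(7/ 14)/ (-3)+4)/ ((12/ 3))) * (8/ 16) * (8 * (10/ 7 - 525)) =-63038/ 21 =-3001.81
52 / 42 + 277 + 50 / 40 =23477 / 84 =279.49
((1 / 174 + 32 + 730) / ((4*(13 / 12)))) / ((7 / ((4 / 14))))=132589 / 18473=7.18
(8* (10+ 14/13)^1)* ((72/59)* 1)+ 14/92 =3820793/35282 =108.29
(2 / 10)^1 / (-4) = -1 / 20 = -0.05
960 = 960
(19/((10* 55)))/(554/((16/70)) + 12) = 38/2679325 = 0.00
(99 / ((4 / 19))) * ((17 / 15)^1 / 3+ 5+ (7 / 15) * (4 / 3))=5643 / 2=2821.50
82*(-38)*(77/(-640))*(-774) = -23213421/80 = -290167.76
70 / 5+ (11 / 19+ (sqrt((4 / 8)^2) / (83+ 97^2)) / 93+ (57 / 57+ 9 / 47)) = 24863706389 / 1576602216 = 15.77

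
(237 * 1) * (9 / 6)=711 / 2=355.50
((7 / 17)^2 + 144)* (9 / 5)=74997 / 289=259.51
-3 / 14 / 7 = -3 / 98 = -0.03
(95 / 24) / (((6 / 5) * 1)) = 3.30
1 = 1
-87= -87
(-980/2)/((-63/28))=1960/9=217.78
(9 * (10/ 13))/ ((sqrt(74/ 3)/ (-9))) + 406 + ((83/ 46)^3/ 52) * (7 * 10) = 1047491361/ 2530736-405 * sqrt(222)/ 481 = 401.36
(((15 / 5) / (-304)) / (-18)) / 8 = 1 / 14592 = 0.00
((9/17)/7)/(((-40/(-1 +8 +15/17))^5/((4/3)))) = -4050375321/135170386400000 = -0.00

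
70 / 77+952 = 10482 / 11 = 952.91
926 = 926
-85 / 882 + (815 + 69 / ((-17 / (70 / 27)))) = 4020295 / 4998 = 804.38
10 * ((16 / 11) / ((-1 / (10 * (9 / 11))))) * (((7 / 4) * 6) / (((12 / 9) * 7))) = -133.88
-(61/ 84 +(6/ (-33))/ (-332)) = -0.73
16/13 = 1.23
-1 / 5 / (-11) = 1 / 55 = 0.02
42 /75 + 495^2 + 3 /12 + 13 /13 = 24502681 /100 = 245026.81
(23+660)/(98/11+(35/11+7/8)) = 60104/1141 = 52.68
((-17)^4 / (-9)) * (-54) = 501126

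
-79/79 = -1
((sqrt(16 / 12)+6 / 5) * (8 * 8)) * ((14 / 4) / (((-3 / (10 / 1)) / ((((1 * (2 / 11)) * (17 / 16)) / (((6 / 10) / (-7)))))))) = 333200 * sqrt(3) / 297+66640 / 33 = 3962.56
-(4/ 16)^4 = -1/ 256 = -0.00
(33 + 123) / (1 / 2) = 312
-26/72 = -13/36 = -0.36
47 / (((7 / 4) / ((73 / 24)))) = 3431 / 42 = 81.69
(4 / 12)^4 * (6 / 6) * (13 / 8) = 13 / 648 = 0.02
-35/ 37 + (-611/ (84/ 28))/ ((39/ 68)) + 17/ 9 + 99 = -84971/ 333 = -255.17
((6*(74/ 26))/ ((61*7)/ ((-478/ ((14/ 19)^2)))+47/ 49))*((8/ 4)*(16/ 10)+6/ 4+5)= 45519333657/ 130302835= 349.33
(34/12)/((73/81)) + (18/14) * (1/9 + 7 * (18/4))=22375/511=43.79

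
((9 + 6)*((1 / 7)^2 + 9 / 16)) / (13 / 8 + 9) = 1371 / 1666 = 0.82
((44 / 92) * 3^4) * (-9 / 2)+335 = 7391 / 46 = 160.67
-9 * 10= -90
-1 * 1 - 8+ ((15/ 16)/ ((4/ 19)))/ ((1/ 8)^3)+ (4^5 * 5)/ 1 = 7391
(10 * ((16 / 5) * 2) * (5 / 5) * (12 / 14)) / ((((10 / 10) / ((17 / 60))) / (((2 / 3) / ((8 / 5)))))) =136 / 21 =6.48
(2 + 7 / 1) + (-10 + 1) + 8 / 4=2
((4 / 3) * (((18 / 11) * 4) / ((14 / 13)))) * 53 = 33072 / 77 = 429.51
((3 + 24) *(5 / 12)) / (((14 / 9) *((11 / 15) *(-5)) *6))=-0.33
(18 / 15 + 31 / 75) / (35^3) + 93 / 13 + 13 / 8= 2935878209 / 334425000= 8.78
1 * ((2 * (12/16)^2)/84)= 3/224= 0.01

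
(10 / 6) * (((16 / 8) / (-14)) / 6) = -5 / 126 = -0.04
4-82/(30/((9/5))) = -23/25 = -0.92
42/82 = 21/41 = 0.51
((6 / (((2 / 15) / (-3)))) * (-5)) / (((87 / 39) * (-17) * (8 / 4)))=-8775 / 986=-8.90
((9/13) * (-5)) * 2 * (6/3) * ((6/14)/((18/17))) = -510/91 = -5.60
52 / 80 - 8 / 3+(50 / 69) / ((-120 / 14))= -8699 / 4140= -2.10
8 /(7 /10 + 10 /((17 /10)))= 1.22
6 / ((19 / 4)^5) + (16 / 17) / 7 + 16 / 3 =4835538656 / 883967343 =5.47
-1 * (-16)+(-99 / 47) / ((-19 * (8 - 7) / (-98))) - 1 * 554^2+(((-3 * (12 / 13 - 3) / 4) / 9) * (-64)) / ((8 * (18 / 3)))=-3562930905 / 11609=-306911.10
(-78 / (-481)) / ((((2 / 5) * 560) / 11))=33 / 4144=0.01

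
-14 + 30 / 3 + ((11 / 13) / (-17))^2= -195243 / 48841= -4.00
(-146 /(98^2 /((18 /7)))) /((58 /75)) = -49275 /974806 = -0.05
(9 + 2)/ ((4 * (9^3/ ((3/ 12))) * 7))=11/ 81648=0.00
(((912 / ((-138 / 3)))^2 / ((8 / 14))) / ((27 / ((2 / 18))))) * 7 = 283024 / 14283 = 19.82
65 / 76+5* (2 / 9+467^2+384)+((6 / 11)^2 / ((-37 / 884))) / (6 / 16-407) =1092366.98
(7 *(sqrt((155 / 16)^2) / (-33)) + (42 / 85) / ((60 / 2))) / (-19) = 457429 / 4263600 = 0.11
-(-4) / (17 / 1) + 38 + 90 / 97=64580 / 1649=39.16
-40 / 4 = -10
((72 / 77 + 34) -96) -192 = -19486 / 77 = -253.06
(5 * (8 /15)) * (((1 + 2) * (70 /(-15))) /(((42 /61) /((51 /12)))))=-2074 /9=-230.44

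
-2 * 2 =-4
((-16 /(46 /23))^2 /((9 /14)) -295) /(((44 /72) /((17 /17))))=-3518 /11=-319.82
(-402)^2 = 161604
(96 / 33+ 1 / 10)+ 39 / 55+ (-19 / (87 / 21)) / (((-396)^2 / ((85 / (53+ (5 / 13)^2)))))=759375505531 / 204235590240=3.72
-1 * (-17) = 17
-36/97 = -0.37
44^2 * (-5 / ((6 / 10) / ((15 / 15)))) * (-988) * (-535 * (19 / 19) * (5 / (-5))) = 25583272000 / 3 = 8527757333.33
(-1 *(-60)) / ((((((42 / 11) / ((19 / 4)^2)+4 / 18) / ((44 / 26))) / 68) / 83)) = 26625840912 / 18187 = 1464004.01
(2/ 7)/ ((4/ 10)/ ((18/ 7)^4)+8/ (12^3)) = 32805/ 1582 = 20.74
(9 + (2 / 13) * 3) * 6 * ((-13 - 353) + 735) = 272322 / 13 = 20947.85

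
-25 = -25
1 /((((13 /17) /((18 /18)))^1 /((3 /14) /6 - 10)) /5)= -23715 /364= -65.15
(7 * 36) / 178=1.42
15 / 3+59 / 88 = 499 / 88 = 5.67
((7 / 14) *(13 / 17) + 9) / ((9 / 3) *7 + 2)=0.41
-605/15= -121/3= -40.33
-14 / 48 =-7 / 24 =-0.29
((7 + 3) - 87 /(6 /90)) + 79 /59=-76326 /59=-1293.66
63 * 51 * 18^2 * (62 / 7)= 9220392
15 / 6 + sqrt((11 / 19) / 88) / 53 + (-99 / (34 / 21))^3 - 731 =-9014572003 / 39304 + sqrt(38) / 4028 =-229355.08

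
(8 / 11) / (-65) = -8 / 715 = -0.01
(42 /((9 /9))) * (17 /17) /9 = 14 /3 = 4.67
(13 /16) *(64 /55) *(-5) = -4.73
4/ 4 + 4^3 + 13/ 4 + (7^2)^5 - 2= 1129901261/ 4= 282475315.25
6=6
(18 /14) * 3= 27 /7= 3.86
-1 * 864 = -864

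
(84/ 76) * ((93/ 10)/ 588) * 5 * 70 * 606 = 140895/ 38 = 3707.76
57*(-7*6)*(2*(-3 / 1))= 14364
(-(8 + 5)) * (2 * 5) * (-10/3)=1300/3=433.33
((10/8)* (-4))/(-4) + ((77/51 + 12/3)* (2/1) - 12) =55/204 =0.27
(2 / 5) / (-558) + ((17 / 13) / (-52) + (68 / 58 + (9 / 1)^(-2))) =285236689 / 246128220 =1.16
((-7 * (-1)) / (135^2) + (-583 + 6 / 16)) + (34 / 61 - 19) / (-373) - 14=-1979070958357 / 3317387400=-596.58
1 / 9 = 0.11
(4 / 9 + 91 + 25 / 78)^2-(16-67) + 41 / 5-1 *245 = 2254580321 / 273780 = 8235.01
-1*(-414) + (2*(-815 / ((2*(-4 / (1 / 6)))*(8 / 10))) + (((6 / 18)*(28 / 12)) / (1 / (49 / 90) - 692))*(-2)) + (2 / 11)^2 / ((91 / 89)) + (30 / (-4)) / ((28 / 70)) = 23471776921631 / 53621279712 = 437.73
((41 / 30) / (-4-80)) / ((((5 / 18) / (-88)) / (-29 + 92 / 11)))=-18614 / 175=-106.37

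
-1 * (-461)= 461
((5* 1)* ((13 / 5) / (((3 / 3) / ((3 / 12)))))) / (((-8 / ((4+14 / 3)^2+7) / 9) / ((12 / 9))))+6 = -9463 / 24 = -394.29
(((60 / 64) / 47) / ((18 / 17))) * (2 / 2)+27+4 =139957 / 4512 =31.02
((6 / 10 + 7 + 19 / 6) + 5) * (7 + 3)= 473 / 3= 157.67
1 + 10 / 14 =12 / 7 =1.71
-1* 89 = -89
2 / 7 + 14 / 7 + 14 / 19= 402 / 133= 3.02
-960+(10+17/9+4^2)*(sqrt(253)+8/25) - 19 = -218267/225+251*sqrt(253)/9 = -526.48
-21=-21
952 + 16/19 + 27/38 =36235/38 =953.55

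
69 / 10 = 6.90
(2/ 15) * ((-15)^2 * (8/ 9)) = 80/ 3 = 26.67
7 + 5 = 12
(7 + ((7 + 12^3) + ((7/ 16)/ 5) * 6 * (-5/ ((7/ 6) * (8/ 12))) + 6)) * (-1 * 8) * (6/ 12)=-13957/ 2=-6978.50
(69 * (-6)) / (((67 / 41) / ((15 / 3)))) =-84870 / 67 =-1266.72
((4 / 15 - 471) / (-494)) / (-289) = -7061 / 2141490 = -0.00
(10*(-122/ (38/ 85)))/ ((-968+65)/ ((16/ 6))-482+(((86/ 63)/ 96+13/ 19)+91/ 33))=1724738400/ 516463879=3.34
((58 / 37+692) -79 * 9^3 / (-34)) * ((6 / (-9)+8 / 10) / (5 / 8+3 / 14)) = 11212600 / 29563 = 379.28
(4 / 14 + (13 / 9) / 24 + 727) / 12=1099747 / 18144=60.61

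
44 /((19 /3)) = 132 /19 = 6.95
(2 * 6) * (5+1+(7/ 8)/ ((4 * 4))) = 2325/ 32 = 72.66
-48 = -48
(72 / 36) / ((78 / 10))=10 / 39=0.26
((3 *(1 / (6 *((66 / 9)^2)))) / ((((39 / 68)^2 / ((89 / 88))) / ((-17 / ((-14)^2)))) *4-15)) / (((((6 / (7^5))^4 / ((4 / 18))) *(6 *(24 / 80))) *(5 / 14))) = -244228088891464515048799 / 37026347330016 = -6596062169.32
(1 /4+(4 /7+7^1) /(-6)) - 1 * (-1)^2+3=83 /84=0.99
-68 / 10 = -34 / 5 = -6.80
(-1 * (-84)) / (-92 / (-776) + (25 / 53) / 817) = 235211032 / 333591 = 705.09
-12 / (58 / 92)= -552 / 29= -19.03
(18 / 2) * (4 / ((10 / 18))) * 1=324 / 5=64.80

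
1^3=1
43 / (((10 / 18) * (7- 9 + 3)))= 387 / 5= 77.40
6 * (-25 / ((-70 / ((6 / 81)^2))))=20 / 1701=0.01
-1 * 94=-94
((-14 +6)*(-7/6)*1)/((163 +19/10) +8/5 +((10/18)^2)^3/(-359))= 3561363288/63532145977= 0.06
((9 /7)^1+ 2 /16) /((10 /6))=237 /280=0.85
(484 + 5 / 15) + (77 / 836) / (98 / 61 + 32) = 226378681 / 467400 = 484.34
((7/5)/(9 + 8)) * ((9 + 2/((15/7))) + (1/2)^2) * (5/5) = 4277/5100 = 0.84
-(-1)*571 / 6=571 / 6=95.17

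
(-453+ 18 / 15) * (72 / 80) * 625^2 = -158835937.50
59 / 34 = 1.74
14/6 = 7/3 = 2.33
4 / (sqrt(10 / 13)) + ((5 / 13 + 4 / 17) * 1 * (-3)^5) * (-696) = 2 * sqrt(130) / 5 + 23170536 / 221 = 104848.62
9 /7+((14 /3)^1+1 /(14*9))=751 /126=5.96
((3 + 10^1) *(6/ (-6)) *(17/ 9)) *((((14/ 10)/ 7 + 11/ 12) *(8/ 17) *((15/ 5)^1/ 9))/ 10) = -871/ 2025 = -0.43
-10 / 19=-0.53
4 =4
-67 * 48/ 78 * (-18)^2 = -173664/ 13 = -13358.77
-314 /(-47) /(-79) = -314 /3713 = -0.08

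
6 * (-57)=-342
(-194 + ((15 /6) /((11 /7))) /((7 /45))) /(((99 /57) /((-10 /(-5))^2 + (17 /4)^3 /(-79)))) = -1176145087 /3670656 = -320.42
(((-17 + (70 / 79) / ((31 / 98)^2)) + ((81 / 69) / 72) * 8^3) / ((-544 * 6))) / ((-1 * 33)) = 354559 / 188079908544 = 0.00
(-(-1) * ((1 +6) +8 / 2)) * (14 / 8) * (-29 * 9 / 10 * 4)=-20097 / 10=-2009.70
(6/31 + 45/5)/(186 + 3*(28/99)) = 9405/191146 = 0.05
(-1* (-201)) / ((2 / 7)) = 1407 / 2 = 703.50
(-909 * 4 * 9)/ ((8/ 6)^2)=-73629/ 4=-18407.25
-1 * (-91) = 91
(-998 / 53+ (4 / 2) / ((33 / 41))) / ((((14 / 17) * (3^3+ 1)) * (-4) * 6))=17357 / 587664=0.03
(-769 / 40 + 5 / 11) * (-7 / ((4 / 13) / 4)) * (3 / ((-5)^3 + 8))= -19271 / 440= -43.80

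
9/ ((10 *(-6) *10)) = -0.02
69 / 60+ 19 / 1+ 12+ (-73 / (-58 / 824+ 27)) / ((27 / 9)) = 4160147 / 133140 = 31.25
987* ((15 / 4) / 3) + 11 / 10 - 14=24417 / 20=1220.85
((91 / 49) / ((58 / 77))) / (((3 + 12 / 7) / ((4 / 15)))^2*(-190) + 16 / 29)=-28028 / 675037603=-0.00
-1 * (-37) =37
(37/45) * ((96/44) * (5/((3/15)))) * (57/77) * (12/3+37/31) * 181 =117063560/3751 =31208.63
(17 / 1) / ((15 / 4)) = 68 / 15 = 4.53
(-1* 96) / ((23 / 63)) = -6048 / 23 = -262.96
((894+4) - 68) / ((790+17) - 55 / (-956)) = 793480 / 771547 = 1.03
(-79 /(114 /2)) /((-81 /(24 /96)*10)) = 79 /184680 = 0.00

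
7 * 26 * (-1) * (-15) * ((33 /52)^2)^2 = 124521705 /281216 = 442.80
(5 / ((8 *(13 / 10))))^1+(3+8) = 597 / 52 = 11.48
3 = 3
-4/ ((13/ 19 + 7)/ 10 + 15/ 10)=-760/ 431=-1.76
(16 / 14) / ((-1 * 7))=-8 / 49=-0.16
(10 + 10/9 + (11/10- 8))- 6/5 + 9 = 1081/90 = 12.01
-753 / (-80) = 753 / 80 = 9.41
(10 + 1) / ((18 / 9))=11 / 2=5.50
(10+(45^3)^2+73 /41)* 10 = 3404543911080 /41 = 83037656367.80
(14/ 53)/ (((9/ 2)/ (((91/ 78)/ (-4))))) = -49/ 2862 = -0.02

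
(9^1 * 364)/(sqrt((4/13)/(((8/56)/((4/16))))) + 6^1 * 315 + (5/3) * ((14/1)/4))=415233000/240296839 - 16848 * sqrt(91)/240296839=1.73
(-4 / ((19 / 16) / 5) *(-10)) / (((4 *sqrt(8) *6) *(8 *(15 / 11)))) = 55 *sqrt(2) / 342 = 0.23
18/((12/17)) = 51/2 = 25.50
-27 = -27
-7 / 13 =-0.54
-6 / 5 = -1.20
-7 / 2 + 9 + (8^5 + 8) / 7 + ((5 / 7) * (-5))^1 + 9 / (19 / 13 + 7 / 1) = 1803832 / 385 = 4685.28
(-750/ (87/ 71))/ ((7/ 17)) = -301750/ 203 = -1486.45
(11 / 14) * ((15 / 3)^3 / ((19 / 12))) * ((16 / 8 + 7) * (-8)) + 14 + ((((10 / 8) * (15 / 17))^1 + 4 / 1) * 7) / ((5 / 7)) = -199065521 / 45220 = -4402.16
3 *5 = 15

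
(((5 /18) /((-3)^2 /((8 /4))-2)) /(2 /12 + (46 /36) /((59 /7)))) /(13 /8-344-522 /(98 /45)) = -23128 /38560899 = -0.00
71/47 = 1.51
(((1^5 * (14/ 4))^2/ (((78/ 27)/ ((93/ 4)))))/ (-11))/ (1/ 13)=-116.51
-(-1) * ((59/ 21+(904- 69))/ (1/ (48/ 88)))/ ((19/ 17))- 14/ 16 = 251333/ 616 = 408.01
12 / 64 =3 / 16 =0.19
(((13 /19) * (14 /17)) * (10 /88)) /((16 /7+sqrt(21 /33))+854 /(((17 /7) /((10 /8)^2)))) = 514745980 /4435430736829 - 932960 * sqrt(77) /48789738105119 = 0.00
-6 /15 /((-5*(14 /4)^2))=8 /1225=0.01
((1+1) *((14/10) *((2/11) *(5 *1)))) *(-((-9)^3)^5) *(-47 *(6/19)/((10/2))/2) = -812858189509674252/1045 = -777854726803516.03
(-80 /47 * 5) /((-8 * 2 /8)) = 200 /47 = 4.26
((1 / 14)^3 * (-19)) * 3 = -57 / 2744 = -0.02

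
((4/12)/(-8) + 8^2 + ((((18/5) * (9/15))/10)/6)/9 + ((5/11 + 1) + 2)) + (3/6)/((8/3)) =4461889/66000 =67.60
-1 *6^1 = -6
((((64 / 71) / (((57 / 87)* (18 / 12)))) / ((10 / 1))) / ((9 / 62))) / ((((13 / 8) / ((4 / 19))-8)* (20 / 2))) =-1841152 / 8195175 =-0.22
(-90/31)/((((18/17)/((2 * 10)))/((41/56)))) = -17425/434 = -40.15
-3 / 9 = -1 / 3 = -0.33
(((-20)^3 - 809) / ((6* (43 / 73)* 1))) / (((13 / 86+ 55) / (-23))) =14790311 / 14229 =1039.45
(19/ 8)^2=361/ 64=5.64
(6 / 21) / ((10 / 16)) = 16 / 35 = 0.46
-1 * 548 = -548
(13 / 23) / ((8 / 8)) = 13 / 23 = 0.57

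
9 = 9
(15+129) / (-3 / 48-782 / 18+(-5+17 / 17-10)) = -20736 / 8281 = -2.50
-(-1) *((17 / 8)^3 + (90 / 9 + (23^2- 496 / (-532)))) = 37420661 / 68096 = 549.53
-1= -1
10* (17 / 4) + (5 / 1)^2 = 135 / 2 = 67.50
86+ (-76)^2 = 5862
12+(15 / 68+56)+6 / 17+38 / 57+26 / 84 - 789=-719.45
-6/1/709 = -6/709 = -0.01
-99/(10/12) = -594/5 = -118.80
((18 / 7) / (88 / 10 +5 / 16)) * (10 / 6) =0.47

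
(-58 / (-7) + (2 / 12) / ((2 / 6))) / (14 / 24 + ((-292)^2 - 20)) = 738 / 7160545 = 0.00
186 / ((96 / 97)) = 187.94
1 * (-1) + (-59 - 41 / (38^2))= -86681 / 1444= -60.03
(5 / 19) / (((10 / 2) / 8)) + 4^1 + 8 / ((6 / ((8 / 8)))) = 5.75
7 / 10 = 0.70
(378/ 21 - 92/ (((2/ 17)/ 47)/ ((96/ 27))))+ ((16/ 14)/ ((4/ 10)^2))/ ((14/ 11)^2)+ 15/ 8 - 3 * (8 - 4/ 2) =-3227140027/ 24696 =-130674.60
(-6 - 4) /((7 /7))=-10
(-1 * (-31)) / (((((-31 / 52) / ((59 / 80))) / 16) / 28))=-17180.80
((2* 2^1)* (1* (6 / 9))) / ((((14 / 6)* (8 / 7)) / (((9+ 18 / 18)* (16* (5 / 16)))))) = 50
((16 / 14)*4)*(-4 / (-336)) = 8 / 147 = 0.05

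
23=23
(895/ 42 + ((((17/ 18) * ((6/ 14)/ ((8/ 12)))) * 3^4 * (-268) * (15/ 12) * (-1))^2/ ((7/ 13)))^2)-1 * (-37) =22957413070292169773790779/ 90354432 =254081759600814819.73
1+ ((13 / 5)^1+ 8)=58 / 5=11.60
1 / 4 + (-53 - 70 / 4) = -281 / 4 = -70.25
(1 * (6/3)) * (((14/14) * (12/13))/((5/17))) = 408/65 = 6.28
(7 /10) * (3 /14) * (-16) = -2.40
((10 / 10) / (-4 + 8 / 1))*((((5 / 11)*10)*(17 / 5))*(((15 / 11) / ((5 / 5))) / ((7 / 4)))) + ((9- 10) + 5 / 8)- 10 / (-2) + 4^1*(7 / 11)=68987 / 6776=10.18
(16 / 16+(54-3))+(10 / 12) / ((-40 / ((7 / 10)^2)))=249551 / 4800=51.99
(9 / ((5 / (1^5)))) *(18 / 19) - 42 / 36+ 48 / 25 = 7007 / 2850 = 2.46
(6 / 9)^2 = 4 / 9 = 0.44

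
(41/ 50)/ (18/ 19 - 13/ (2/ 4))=-779/ 23800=-0.03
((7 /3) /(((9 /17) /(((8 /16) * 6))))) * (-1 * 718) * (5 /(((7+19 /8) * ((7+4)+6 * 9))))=-683536 /8775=-77.90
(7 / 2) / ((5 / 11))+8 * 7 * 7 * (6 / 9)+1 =8101 / 30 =270.03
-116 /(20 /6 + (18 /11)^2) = -21054 /1091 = -19.30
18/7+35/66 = 1433/462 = 3.10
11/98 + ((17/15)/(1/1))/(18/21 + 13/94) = 1204303/962850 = 1.25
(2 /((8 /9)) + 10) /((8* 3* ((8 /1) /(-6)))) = -49 /128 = -0.38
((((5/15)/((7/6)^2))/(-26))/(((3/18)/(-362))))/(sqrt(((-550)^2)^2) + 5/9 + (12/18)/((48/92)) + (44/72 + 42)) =29322/433621825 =0.00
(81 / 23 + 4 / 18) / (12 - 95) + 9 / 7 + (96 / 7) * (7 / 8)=1592408 / 120267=13.24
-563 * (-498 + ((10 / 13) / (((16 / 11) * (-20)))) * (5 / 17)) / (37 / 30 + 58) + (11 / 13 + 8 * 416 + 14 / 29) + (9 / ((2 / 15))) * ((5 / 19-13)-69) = 8813178979477 / 3462193072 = 2545.55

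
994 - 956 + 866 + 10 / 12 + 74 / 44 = 29915 / 33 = 906.52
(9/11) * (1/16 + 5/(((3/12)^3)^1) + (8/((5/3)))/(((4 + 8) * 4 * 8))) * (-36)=-1037043/110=-9427.66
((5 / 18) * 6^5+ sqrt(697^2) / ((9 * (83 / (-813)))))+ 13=1414.42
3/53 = 0.06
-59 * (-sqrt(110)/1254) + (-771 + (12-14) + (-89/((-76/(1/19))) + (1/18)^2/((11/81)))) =-3069248/3971 + 59 * sqrt(110)/1254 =-772.42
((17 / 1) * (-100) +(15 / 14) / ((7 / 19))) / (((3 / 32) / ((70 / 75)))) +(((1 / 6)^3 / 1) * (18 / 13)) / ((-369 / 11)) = -6808004813 / 402948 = -16895.49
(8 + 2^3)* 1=16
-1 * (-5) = 5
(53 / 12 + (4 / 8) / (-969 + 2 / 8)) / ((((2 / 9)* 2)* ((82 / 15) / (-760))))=-35115021 / 25420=-1381.39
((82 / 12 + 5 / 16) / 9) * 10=1715 / 216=7.94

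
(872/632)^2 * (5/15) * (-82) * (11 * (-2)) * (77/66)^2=262558219/168507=1558.14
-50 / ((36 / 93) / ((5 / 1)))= -3875 / 6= -645.83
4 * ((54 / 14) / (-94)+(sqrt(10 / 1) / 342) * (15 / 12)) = -54 / 329+5 * sqrt(10) / 342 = -0.12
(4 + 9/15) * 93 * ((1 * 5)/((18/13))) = 9269/6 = 1544.83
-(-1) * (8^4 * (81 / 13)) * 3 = 995328 / 13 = 76563.69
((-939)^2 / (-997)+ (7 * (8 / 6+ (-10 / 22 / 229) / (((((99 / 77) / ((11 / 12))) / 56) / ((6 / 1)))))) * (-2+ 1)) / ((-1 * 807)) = 1829565853 / 1658237319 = 1.10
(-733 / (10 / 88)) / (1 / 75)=-483780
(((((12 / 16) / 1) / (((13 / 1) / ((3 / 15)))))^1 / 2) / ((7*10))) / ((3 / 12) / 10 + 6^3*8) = 3 / 62900110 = 0.00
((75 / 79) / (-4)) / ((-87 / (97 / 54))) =0.00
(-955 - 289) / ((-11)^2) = -1244 / 121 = -10.28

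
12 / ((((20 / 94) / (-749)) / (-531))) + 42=22431393.60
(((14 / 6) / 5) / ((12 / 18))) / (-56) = -1 / 80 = -0.01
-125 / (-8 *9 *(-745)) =-25 / 10728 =-0.00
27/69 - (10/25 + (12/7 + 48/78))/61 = 221229/638365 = 0.35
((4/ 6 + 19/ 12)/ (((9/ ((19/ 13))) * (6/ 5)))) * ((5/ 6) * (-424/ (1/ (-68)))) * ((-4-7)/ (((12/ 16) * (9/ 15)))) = -188309000/ 1053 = -178830.96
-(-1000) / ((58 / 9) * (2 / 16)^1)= 36000 / 29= 1241.38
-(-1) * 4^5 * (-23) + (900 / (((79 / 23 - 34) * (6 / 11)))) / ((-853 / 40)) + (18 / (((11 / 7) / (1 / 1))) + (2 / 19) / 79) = -23538.01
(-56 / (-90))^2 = 784 / 2025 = 0.39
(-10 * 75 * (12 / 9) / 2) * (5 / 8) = -625 / 2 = -312.50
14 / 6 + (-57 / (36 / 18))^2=9775 / 12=814.58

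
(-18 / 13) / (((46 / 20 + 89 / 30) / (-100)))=26.29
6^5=7776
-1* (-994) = 994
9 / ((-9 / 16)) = -16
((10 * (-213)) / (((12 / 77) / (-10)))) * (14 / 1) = 1913450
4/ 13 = 0.31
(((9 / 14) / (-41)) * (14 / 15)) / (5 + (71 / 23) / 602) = -41538 / 14206705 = -0.00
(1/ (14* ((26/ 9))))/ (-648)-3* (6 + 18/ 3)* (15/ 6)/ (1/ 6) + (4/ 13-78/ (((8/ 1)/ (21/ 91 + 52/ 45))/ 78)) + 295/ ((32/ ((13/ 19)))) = -1976477029/ 1244880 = -1587.68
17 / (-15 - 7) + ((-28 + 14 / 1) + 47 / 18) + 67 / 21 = -8.97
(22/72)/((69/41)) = 451/2484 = 0.18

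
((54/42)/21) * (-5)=-15/49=-0.31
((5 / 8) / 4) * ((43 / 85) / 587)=43 / 319328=0.00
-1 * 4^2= -16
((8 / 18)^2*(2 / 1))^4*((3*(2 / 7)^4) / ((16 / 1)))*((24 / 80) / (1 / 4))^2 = 4194304 / 95699238075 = 0.00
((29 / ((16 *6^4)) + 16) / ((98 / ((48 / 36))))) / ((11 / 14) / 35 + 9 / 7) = 1659025 / 9968832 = 0.17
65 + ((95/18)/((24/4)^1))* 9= 875/12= 72.92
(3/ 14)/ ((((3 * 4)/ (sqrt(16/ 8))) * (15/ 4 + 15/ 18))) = 3 * sqrt(2)/ 770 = 0.01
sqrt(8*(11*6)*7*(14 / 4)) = 14*sqrt(66) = 113.74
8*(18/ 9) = 16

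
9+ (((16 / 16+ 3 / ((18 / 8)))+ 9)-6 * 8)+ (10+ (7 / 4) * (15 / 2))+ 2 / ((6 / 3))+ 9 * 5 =995 / 24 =41.46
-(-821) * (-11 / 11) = -821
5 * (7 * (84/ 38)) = 1470/ 19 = 77.37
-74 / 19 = -3.89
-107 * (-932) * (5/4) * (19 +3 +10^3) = 127397410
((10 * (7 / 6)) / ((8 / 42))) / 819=35 / 468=0.07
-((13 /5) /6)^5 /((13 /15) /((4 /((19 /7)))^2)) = -1399489 /36551250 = -0.04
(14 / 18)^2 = 49 / 81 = 0.60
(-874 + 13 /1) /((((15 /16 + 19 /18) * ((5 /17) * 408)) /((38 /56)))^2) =-9747 /1406300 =-0.01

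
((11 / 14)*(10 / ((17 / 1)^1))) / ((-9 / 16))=-880 / 1071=-0.82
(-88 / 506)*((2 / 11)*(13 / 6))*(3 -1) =-104 / 759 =-0.14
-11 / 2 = -5.50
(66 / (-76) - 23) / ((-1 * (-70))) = -907 / 2660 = -0.34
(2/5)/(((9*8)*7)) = 1/1260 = 0.00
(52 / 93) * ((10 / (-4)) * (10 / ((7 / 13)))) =-25.96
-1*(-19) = 19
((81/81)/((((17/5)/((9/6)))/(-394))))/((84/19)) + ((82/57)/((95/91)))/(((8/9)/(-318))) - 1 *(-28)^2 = -1130943201/859180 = -1316.31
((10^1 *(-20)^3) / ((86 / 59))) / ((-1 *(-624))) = -147500 / 1677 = -87.95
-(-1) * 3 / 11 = 3 / 11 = 0.27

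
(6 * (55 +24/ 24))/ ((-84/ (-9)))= 36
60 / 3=20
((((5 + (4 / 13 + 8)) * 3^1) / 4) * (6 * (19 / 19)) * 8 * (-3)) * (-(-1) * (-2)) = 37368 / 13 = 2874.46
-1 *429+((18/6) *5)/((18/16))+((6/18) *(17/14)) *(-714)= -2114/3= -704.67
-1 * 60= -60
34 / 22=17 / 11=1.55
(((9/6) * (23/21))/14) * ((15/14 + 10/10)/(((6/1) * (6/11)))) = 7337/98784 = 0.07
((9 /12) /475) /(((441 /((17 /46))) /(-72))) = -51 /535325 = -0.00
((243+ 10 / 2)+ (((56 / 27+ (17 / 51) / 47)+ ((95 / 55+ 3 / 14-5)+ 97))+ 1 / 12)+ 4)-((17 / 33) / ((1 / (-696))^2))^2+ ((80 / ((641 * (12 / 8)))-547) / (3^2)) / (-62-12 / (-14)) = -4590856930684595813467 / 73720256841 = -62274022465.58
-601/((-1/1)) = 601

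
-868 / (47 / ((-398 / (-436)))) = -86366 / 5123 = -16.86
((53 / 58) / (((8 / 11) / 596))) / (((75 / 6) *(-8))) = -86867 / 11600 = -7.49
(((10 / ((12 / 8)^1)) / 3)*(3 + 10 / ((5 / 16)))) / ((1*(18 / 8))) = 34.57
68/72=17/18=0.94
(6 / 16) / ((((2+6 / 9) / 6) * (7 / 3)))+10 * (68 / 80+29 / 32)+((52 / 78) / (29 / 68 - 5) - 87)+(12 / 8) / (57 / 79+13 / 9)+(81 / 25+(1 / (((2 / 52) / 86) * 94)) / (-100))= -35400589057 / 540244320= -65.53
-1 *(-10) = 10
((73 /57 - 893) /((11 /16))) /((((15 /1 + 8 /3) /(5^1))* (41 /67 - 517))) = 136219040 /191621023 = 0.71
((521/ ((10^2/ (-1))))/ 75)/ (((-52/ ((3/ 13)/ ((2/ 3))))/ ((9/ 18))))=1563/ 6760000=0.00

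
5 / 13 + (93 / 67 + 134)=118258 / 871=135.77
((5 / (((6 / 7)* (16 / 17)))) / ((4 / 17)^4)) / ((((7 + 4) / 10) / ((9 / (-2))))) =-745424925 / 90112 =-8272.20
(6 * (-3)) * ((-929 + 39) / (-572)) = -28.01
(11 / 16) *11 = 121 / 16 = 7.56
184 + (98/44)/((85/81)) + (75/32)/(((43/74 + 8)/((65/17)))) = 355601909/1899920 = 187.17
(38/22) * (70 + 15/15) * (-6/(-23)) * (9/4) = 36423/506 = 71.98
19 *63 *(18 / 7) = 3078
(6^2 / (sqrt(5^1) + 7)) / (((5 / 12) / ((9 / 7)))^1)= 972 / 55- 972 * sqrt(5) / 385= 12.03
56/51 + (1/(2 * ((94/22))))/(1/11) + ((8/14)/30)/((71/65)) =5724743/2382618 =2.40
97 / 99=0.98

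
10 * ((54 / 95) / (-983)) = -108 / 18677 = -0.01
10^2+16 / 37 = 3716 / 37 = 100.43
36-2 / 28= 503 / 14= 35.93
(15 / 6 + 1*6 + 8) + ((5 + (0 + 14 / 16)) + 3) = 25.38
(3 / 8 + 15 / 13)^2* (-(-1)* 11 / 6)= 4.29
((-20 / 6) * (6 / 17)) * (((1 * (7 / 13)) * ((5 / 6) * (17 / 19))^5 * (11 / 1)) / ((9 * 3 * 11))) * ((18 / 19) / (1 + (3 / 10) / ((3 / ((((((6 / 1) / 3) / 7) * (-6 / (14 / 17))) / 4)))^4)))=-2106483506404375000 / 411353076736020159351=-0.01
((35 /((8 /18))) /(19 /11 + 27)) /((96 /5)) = 5775 /40448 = 0.14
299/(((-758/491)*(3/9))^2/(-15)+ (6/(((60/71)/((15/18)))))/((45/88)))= 9731234565/375993958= 25.88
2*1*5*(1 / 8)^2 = 5 / 32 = 0.16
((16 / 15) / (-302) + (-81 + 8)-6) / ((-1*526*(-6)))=-178943 / 7148340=-0.03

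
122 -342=-220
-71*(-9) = 639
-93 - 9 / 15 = -468 / 5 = -93.60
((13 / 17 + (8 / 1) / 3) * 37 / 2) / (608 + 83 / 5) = 32375 / 318546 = 0.10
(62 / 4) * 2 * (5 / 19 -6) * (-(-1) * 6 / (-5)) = 20274 / 95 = 213.41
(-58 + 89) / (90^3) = 31 / 729000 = 0.00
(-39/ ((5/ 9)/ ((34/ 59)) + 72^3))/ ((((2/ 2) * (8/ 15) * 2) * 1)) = -89505/ 913713464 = -0.00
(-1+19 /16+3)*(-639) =-2036.81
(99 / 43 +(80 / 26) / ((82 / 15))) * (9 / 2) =591003 / 45838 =12.89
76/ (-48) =-19/ 12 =-1.58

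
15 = 15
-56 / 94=-28 / 47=-0.60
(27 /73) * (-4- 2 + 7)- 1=-46 /73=-0.63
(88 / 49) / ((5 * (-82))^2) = 22 / 2059225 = 0.00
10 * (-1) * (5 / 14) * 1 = -25 / 7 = -3.57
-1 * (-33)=33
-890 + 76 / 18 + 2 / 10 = -39851 / 45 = -885.58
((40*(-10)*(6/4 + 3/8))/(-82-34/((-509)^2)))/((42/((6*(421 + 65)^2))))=11473855476750/37178183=308617.97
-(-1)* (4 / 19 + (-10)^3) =-18996 / 19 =-999.79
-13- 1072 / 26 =-705 / 13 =-54.23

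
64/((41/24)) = 37.46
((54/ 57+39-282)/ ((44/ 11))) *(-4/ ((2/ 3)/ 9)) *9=1117557/ 38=29409.39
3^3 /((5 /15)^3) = 729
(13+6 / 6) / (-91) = -2 / 13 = -0.15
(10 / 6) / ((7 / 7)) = 1.67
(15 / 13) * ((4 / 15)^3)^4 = 16777216 / 112446826171875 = 0.00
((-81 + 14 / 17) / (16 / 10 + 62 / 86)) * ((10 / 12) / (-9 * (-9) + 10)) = -1465225 / 4631718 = -0.32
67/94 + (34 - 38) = -309/94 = -3.29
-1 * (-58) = 58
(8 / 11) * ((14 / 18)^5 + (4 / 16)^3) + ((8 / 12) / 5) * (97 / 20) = 112374469 / 129907800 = 0.87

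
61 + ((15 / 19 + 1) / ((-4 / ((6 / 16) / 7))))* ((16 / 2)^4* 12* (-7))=157831 / 19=8306.89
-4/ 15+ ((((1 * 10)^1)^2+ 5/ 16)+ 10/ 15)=8057/ 80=100.71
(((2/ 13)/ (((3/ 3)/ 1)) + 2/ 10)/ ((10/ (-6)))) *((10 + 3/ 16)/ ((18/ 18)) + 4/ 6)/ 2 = -11983/ 10400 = -1.15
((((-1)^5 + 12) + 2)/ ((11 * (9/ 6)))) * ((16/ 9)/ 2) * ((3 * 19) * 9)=3952/ 11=359.27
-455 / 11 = -41.36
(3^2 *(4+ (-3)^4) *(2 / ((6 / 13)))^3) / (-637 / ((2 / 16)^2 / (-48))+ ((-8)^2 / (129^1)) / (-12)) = 24090105 / 757306352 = 0.03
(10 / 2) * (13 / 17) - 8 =-71 / 17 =-4.18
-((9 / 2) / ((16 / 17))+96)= -3225 / 32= -100.78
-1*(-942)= 942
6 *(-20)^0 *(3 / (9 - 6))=6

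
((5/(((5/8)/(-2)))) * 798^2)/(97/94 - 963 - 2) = 957753216/90613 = 10569.71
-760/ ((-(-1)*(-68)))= 190/ 17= 11.18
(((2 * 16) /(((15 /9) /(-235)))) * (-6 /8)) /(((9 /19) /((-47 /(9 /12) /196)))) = -335768 /147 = -2284.14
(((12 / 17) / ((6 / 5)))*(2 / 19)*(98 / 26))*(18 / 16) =0.26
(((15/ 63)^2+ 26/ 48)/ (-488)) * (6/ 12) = -2111/ 3443328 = -0.00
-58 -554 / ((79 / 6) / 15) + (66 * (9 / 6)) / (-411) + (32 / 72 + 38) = -63405691 / 97407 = -650.94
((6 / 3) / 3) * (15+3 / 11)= 112 / 11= 10.18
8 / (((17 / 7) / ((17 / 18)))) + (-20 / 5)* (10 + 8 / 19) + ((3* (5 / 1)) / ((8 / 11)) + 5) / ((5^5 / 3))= -32958967 / 855000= -38.55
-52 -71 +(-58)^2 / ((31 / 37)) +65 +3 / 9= 368041 / 93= 3957.43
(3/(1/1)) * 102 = 306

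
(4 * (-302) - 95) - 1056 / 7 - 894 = -2347.86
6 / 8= 3 / 4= 0.75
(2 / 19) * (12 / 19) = 24 / 361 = 0.07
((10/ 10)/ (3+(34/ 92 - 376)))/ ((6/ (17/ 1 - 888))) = 20033/ 51423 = 0.39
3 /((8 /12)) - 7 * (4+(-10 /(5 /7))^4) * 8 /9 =-4302959 /18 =-239053.28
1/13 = 0.08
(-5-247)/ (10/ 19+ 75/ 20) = -58.93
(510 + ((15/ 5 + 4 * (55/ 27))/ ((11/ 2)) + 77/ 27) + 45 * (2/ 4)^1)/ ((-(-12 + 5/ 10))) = 35467/ 759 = 46.73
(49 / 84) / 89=7 / 1068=0.01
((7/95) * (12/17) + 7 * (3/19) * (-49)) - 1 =-4684/85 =-55.11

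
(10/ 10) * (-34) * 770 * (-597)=15629460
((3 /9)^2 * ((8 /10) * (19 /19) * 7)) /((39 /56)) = 1568 /1755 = 0.89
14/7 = 2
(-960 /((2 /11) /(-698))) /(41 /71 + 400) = 261666240 /28441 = 9200.32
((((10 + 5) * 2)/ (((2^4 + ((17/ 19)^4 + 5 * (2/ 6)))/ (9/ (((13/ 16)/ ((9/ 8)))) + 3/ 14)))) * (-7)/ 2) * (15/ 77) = -202939119225/ 14329467152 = -14.16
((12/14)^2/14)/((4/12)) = 54/343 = 0.16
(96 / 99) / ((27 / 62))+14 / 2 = 8221 / 891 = 9.23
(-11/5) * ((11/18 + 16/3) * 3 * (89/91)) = -104753/2730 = -38.37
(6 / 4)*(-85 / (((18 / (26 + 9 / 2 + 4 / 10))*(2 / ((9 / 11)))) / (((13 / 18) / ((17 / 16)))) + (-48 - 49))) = 341445 / 254156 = 1.34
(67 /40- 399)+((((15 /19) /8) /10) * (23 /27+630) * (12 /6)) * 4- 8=-2431763 /6840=-355.52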